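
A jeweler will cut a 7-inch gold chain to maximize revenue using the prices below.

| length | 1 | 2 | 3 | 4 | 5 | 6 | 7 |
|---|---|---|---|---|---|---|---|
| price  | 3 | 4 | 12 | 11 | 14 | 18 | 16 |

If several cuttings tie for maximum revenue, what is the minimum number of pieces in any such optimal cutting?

Build r[k] bottom-up: r[k] = max over allowed piece i of (p[i] + r[k−i]).
r[1] = 3
r[2] = max(3+3, 4+0) = 6
r[3] = max(3+6, 4+3, 12+0) = 12
r[4] = max(3+12, 4+6, 12+3, 11+0) = 15
r[5] = max(3+15, 4+12, 12+6, 11+3, 14+0) = 18
r[6] = max(3+18, 4+15, 12+12, 11+6, 14+3, 18+0) = 24
r[7] = max(3+24, 4+18, 12+15, …, 18+3, 16+0) = 27
Maximum revenue is $27.
Now minimize piece count subject to staying optimal: for each k, pieces[k] = 1 + min over i with p[i]+r[k−i]=r[k] of pieces[k−i].
pieces[4] = 2
pieces[5] = 3
pieces[6] = 2
pieces[7] = 3

3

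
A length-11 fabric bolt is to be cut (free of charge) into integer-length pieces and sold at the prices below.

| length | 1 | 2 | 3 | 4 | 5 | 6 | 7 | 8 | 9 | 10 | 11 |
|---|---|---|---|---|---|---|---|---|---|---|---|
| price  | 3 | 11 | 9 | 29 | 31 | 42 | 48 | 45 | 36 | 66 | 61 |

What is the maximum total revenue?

77

Let r[k] be the best obtainable value from length k. For each k, try every first piece i and keep the best of price[i] + r[k−i].
r[1] = 3
r[2] = max(3+3, 11+0) = 11
r[3] = max(3+11, 11+3, 9+0) = 14
r[4] = max(3+14, 11+11, 9+3, 29+0) = 29
r[5] = max(3+29, 11+14, 9+11, 29+3, 31+0) = 32
r[6] = max(3+32, 11+29, 9+14, 29+11, 31+3, 42+0) = 42
r[7] = max(3+42, 11+32, 9+29, …, 42+3, 48+0) = 48
r[8] = max(3+48, 11+42, 9+32, …, 48+3, 45+0) = 58
r[9] = max(3+58, 11+48, 9+42, …, 45+3, 36+0) = 61
r[10] = max(3+61, 11+58, 9+48, …, 36+3, 66+0) = 71
r[11] = max(3+71, 11+61, 9+58, …, 66+3, 61+0) = 77
One optimal cutting: 7 + 4 → $48 + $29 = $77.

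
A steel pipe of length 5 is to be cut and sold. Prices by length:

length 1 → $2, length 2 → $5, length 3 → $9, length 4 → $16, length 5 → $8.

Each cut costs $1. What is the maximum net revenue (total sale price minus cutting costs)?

Let v[k] be the best obtainable value from length k. For each k, try every first piece i and keep the best of price[i] + v[k−i] minus the 1 cut fee when i<k.
v[1] = 2
v[2] = 5
v[3] = 9
v[4] = 16
v[5] = 17  (first piece 1, then v[4]=16)
One optimal plan: pieces 4 + 1 (1 cut) → $18 − $1 = $17.

17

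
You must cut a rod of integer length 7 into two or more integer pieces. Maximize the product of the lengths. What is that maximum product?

12

Define prod[k] = max over 1≤i<k of i · max(k−i, prod[k−i]); the inner max lets the remainder stay uncut if that's better.
prod[2] = 1·max(1,0) = 1·1 = 1
prod[3] = 1·max(2,1) = 1·2 = 2
prod[4] = 2·max(2,1) = 2·2 = 4
prod[5] = 2·max(3,2) = 2·3 = 6
prod[6] = 3·max(3,2) = 3·3 = 9
prod[7] = 2·max(5,6) = 2·6 = 12
One optimal split: 3 + 2 + 2; product 3·2·2 = 12.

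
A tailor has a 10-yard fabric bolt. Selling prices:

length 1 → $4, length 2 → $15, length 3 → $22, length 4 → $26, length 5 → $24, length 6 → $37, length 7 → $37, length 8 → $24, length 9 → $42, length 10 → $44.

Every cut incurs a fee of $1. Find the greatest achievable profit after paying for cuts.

Build v[k] bottom-up: v[k] = max over allowed piece i of (p[i] + v[k−i]) − 1 per cut.
v[1] = 4
v[2] = 15
v[3] = 22
v[4] = 29  (first piece 2, then v[2]=15)
v[5] = 36  (first piece 2, then v[3]=22)
v[6] = 43  (first piece 2, then v[4]=29)
v[7] = 50  (first piece 2, then v[5]=36)
v[8] = 57  (first piece 2, then v[6]=43)
v[9] = 64  (first piece 2, then v[7]=50)
v[10] = 71  (first piece 2, then v[8]=57)
One optimal plan: pieces 2 + 2 + 2 + 2 + 2 (4 cuts) → $75 − $4 = $71.

71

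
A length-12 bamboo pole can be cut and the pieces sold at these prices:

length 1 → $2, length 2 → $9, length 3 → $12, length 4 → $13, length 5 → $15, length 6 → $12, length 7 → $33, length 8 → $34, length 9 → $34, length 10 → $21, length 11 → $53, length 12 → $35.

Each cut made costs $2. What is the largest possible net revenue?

Let r[k] be the best obtainable value from length k. For each k, try every first piece i and keep the best of price[i] + r[k−i] minus the 2 cut fee when i<k.
r[1] = 2
r[2] = max(2+2-2, 9+0) = 9
r[3] = max(2+9-2, 9+2-2, 12+0) = 12
r[4] = max(2+12-2, 9+9-2, 12+2-2, 13+0) = 16
r[5] = max(2+16-2, 9+12-2, 12+9-2, 13+2-2, 15+0) = 19
r[6] = max(2+19-2, 9+16-2, 12+12-2, 13+9-2, 15+2-2, 12+0) = 23
r[7] = max(2+23-2, 9+19-2, 12+16-2, …, 12+2-2, 33+0) = 33
r[8] = max(2+33-2, 9+23-2, 12+19-2, …, 33+2-2, 34+0) = 34
r[9] = max(2+34-2, 9+33-2, 12+23-2, …, 34+2-2, 34+0) = 40
r[10] = max(2+40-2, 9+34-2, 12+33-2, …, 34+2-2, 21+0) = 43
r[11] = max(2+43-2, 9+40-2, 12+34-2, …, 21+2-2, 53+0) = 53
r[12] = max(2+53-2, 9+43-2, 12+40-2, …, 53+2-2, 35+0) = 53
One optimal plan: pieces 11 + 1 (1 cut) → $55 − $2 = $53.

53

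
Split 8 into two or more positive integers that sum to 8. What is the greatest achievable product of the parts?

Define prod[k] = max over 1≤i<k of i · max(k−i, prod[k−i]); the inner max lets the remainder stay uncut if that's better.
prod[2] = 1·max(1,0) = 1·1 = 1
prod[3] = max(1·2, 2·1) = 2
prod[4] = max(1·3, 2·2, 3·1) = 4
prod[5] = max(1·4, 2·3, 3·2, 4·1) = 6
prod[6] = max(1·6, 2·4, 3·3, 4·2, 5·1) = 9
prod[7] = max(1·9, 2·6, 3·4, 4·3, 5·2, 6·1) = 12
prod[8] = max(1·12, 2·9, 3·6, …, 6·2, 7·1) = 18
One optimal split: 3 + 3 + 2; product 3·3·2 = 18.

18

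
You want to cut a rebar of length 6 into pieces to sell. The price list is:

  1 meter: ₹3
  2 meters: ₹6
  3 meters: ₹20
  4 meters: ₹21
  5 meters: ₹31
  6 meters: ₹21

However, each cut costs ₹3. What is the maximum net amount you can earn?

Consider every possible first cut. r[k] is the best of p[i]+r[k−i] over all sellable i≤k, charging 3 whenever i<k.
r[1] = 3
r[2] = max(3+3-3, 6+0) = 6
r[3] = max(3+6-3, 6+3-3, 20+0) = 20
r[4] = max(3+20-3, 6+6-3, 20+3-3, 21+0) = 21
r[5] = max(3+21-3, 6+20-3, 20+6-3, 21+3-3, 31+0) = 31
r[6] = max(3+31-3, 6+21-3, 20+20-3, 21+6-3, 31+3-3, 21+0) = 37
One optimal plan: pieces 3 + 3 (1 cut) → ₹40 − ₹3 = ₹37.

37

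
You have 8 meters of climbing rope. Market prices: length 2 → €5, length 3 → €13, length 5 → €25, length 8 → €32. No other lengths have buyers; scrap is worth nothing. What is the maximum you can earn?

Let r[k] be the best obtainable value from length k. For each k, try every first piece i and keep the best of price[i] + r[k−i].
r[1] = 0
r[2] = 5
r[3] = max(5+0, 13+0) = 13
r[4] = max(5+5, 13+0) = 13
r[5] = max(5+13, 13+5, 25+0) = 25
r[6] = max(5+13, 13+13, 25+0) = 26
r[7] = max(5+25, 13+13, 25+5) = 30
r[8] = max(5+26, 13+25, 25+13, 32+0) = 38
One optimal cutting: 5 + 3 → €38.

38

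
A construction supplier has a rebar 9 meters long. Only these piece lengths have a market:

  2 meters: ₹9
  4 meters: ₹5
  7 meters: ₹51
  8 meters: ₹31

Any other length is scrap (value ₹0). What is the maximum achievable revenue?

60

Let best[k] be the best obtainable value from length k. For each k, try every first piece i and keep the best of price[i] + best[k−i].
best[1] = 0
best[2] = 9
best[3] = 9
best[4] = max(9+9, 5+0) = 18
best[5] = max(9+9, 5+0) = 18
best[6] = max(9+18, 5+9) = 27
best[7] = max(9+18, 5+9, 51+0) = 51
best[8] = max(9+27, 5+18, 51+0, 31+0) = 51
best[9] = max(9+51, 5+18, 51+9, 31+0) = 60
One optimal cutting: 7 + 2 → ₹60.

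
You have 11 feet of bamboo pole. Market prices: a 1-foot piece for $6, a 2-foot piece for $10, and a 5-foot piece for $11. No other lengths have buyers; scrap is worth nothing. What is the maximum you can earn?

Let f[k] be the best obtainable value from length k. For each k, try every first piece i and keep the best of price[i] + f[k−i].
f[1] = 6
f[2] = max(6+6, 10+0) = 12
f[3] = max(6+12, 10+6) = 18
f[4] = max(6+18, 10+12) = 24
f[5] = max(6+24, 10+18, 11+0) = 30
f[6] = max(6+30, 10+24, 11+6) = 36
f[7] = max(6+36, 10+30, 11+12) = 42
f[8] = max(6+42, 10+36, 11+18) = 48
f[9] = max(6+48, 10+42, 11+24) = 54
f[10] = max(6+54, 10+48, 11+30) = 60
f[11] = max(6+60, 10+54, 11+36) = 66
One optimal cutting: 1 + 1 + 1 + 1 + 1 + 1 + 1 + 1 + 1 + 1 + 1 → $66.

66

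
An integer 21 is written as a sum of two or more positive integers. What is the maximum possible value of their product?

2187

Let m[k] be the best product for length k (with at least one cut). For each first piece i, the rest contributes max(k−i, m[k−i]).
Small cases: m[2]=1, m[3]=2, m[4]=4, m[5]=6, m[6]=9, m[7]=12, m[8]=18, m[9]=27, m[10]=36, m[11]=54, m[12]=81, m[13]=108.
m[14] = 2·max(12,81) = 2·81 = 162
m[15] = 3·max(12,81) = 3·81 = 243
m[16] = 2·max(14,162) = 2·162 = 324
m[17] = 2·max(15,243) = 2·243 = 486
m[18] = 3·max(15,243) = 3·243 = 729
m[19] = 2·max(17,486) = 2·486 = 972
m[20] = 2·max(18,729) = 2·729 = 1458
m[21] = 3·max(18,729) = 3·729 = 2187
One optimal split: 3 + 3 + 3 + 3 + 3 + 3 + 3; product 3·3·3·3·3·3·3 = 2187.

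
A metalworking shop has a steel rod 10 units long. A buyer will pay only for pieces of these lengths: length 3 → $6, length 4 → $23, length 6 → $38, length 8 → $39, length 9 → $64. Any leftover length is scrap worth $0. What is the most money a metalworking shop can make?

Build best[k] bottom-up: best[k] = max over allowed piece i of (p[i] + best[k−i]).
best[1] = 0
best[2] = 0
best[3] = 6
best[4] = 23
best[5] = 23
best[6] = 38
best[7] = 38
best[8] = 46  (first piece 4, then best[4]=23)
best[9] = 64
best[10] = 64
One optimal cutting: pieces 9 with 1 unit of scrap → $64.

64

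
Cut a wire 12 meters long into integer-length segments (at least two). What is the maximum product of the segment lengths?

Fill P[k] for k=2..12: at each k try every first piece i and multiply by the better of (k−i) uncut or P[k−i].
Small cases: P[2]=1, P[3]=2, P[4]=4, P[5]=6.
P[6] = 3×max(3,2) = 3×3 = 9
P[7] = 2×max(5,6) = 2×6 = 12
P[8] = 2×max(6,9) = 2×9 = 18
P[9] = 3×max(6,9) = 3×9 = 27
P[10] = 2×max(8,18) = 2×18 = 36
P[11] = 2×max(9,27) = 2×27 = 54
P[12] = 3×max(9,27) = 3×27 = 81
One optimal split: 3 + 3 + 3 + 3; product 3×3×3×3 = 81.

81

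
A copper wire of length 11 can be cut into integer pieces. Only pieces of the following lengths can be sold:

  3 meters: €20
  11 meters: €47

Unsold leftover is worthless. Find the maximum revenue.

60

Consider every possible first cut. best[k] is the best of p[i]+best[k−i] over all sellable i≤k.
best[1] = 0
best[2] = 0
best[3] = 20
best[4] = 20
best[5] = 20
best[6] = 40  (first piece 3, then best[3]=20)
best[7] = 40
best[8] = 40
best[9] = 60  (first piece 3, then best[6]=40)
best[10] = 60
best[11] = 60
One optimal cutting: pieces 3 + 3 + 3 with 2 meters of scrap → €60.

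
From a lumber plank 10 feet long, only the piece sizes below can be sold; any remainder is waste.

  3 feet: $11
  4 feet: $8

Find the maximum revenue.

33

Consider every possible first cut. best[k] is the best of p[i]+best[k−i] over all sellable i≤k.
best[1] = 0
best[2] = 0
best[3] = 11
best[4] = max(11+0, 8+0) = 11
best[5] = max(11+0, 8+0) = 11
best[6] = max(11+11, 8+0) = 22
best[7] = max(11+11, 8+11) = 22
best[8] = max(11+11, 8+11) = 22
best[9] = max(11+22, 8+11) = 33
best[10] = max(11+22, 8+22) = 33
One optimal cutting: pieces 3 + 3 + 3 with 1 foot of scrap → $33.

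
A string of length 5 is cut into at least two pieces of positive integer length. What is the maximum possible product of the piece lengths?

Fill P[k] for k=2..5: at each k try every first piece i and multiply by the better of (k−i) uncut or P[k−i].
P[2] = 1·max(1,0) = 1·1 = 1
P[3] = 1·max(2,1) = 1·2 = 2
P[4] = 2·max(2,1) = 2·2 = 4
P[5] = 2·max(3,2) = 2·3 = 6
One optimal split: 3 + 2; product 3·2 = 6.

6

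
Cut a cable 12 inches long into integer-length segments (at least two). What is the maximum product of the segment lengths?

Let P[k] be the best product for length k (with at least one cut). For each first piece i, the rest contributes max(k−i, P[k−i]).
P[2] = 1×max(1,0) = 1×1 = 1
P[3] = max(1×2, 2×1) = 2
P[4] = max(1×3, 2×2, 3×1) = 4
P[5] = max(1×4, 2×3, 3×2, 4×1) = 6
P[6] = max(1×6, 2×4, 3×3, 4×2, 5×1) = 9
P[7] = max(1×9, 2×6, 3×4, 4×3, 5×2, 6×1) = 12
P[8] = max(1×12, 2×9, 3×6, …, 6×2, 7×1) = 18
P[9] = max(1×18, 2×12, 3×9, …, 7×2, 8×1) = 27
P[10] = max(1×27, 2×18, 3×12, …, 8×2, 9×1) = 36
P[11] = max(1×36, 2×27, 3×18, …, 9×2, 10×1) = 54
P[12] = max(1×54, 2×36, 3×27, …, 10×2, 11×1) = 81
One optimal split: 3 + 3 + 3 + 3; product 3×3×3×3 = 81.

81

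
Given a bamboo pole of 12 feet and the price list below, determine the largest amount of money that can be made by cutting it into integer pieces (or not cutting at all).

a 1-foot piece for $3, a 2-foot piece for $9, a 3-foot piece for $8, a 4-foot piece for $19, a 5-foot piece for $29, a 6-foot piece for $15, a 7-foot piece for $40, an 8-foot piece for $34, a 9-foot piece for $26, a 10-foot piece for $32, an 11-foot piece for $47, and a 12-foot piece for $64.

69

Let v[k] be the best obtainable value from length k. For each k, try every first piece i and keep the best of price[i] + v[k−i].
v[1] = 3
v[2] = max(3+3, 9+0) = 9
v[3] = max(3+9, 9+3, 8+0) = 12
v[4] = max(3+12, 9+9, 8+3, 19+0) = 19
v[5] = max(3+19, 9+12, 8+9, 19+3, 29+0) = 29
v[6] = max(3+29, 9+19, 8+12, 19+9, 29+3, 15+0) = 32
v[7] = max(3+32, 9+29, 8+19, …, 15+3, 40+0) = 40
v[8] = max(3+40, 9+32, 8+29, …, 40+3, 34+0) = 43
v[9] = max(3+43, 9+40, 8+32, …, 34+3, 26+0) = 49
v[10] = max(3+49, 9+43, 8+40, …, 26+3, 32+0) = 58
v[11] = max(3+58, 9+49, 8+43, …, 32+3, 47+0) = 61
v[12] = max(3+61, 9+58, 8+49, …, 47+3, 64+0) = 69
One optimal cutting: 7 + 5 → $40 + $29 = $69.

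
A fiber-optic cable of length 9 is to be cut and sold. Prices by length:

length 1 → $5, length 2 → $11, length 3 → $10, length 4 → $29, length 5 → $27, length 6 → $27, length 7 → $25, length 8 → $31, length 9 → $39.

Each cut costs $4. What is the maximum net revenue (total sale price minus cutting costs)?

55

Build r[k] bottom-up: r[k] = max over allowed piece i of (p[i] + r[k−i]) − 4 per cut.
r[1] = 5
r[2] = max(5+5-4, 11+0) = 11
r[3] = max(5+11-4, 11+5-4, 10+0) = 12
r[4] = max(5+12-4, 11+11-4, 10+5-4, 29+0) = 29
r[5] = max(5+29-4, 11+12-4, 10+11-4, 29+5-4, 27+0) = 30
r[6] = max(5+30-4, 11+29-4, 10+12-4, 29+11-4, 27+5-4, 27+0) = 36
r[7] = max(5+36-4, 11+30-4, 10+29-4, …, 27+5-4, 25+0) = 37
r[8] = max(5+37-4, 11+36-4, 10+30-4, …, 25+5-4, 31+0) = 54
r[9] = max(5+54-4, 11+37-4, 10+36-4, …, 31+5-4, 39+0) = 55
One optimal plan: pieces 4 + 4 + 1 (2 cuts) → $63 − $8 = $55.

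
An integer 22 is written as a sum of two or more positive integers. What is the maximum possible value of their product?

2916

Define g[k] = max over 1≤i<k of i · max(k−i, g[k−i]); the inner max lets the remainder stay uncut if that's better.
g[2] = 1·max(1,0) = 1·1 = 1
g[3] = 1·max(2,1) = 1·2 = 2
g[4] = 2·max(2,1) = 2·2 = 4
g[5] = 2·max(3,2) = 2·3 = 6
g[6] = 3·max(3,2) = 3·3 = 9
g[7] = 2·max(5,6) = 2·6 = 12
g[8] = 2·max(6,9) = 2·9 = 18
g[9] = 3·max(6,9) = 3·9 = 27
g[10] = 2·max(8,18) = 2·18 = 36
g[11] = 2·max(9,27) = 2·27 = 54
g[12] = 3·max(9,27) = 3·27 = 81
g[13] = 2·max(11,54) = 2·54 = 108
g[14] = 2·max(12,81) = 2·81 = 162
g[15] = 3·max(12,81) = 3·81 = 243
g[16] = 2·max(14,162) = 2·162 = 324
g[17] = 2·max(15,243) = 2·243 = 486
g[18] = 3·max(15,243) = 3·243 = 729
g[19] = 2·max(17,486) = 2·486 = 972
g[20] = 2·max(18,729) = 2·729 = 1458
g[21] = 3·max(18,729) = 3·729 = 2187
g[22] = 2·max(20,1458) = 2·1458 = 2916
One optimal split: 3 + 3 + 3 + 3 + 3 + 3 + 2 + 2; product 3·3·3·3·3·3·2·2 = 2916.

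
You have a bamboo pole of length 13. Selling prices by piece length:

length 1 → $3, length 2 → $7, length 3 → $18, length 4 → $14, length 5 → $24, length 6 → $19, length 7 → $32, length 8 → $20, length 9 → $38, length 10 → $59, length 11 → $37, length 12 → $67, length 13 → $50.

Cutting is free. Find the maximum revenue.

77

Build v[k] bottom-up: v[k] = max over allowed piece i of (p[i] + v[k−i]).
v[1] = 3
v[2] = 7
v[3] = 18
v[4] = 21  (first piece 1, then v[3]=18)
v[5] = 25  (first piece 2, then v[3]=18)
v[6] = 36  (first piece 3, then v[3]=18)
v[7] = 39  (first piece 1, then v[6]=36)
v[8] = 43  (first piece 2, then v[6]=36)
v[9] = 54  (first piece 3, then v[6]=36)
v[10] = 59
v[11] = 62  (first piece 1, then v[10]=59)
v[12] = 72  (first piece 3, then v[9]=54)
v[13] = 77  (first piece 3, then v[10]=59)
One optimal cutting: 10 + 3 → $59 + $18 = $77.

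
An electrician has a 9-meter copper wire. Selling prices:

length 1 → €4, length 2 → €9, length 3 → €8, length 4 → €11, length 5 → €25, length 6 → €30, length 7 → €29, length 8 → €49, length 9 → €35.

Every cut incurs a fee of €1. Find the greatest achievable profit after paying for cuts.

Let v[k] be the best obtainable value from length k. For each k, try every first piece i and keep the best of price[i] + v[k−i] minus the 1 cut fee when i<k.
v[1] = 4
v[2] = 9
v[3] = 12  (first piece 1, then v[2]=9)
v[4] = 17  (first piece 2, then v[2]=9)
v[5] = 25
v[6] = 30
v[7] = 33  (first piece 1, then v[6]=30)
v[8] = 49
v[9] = 52  (first piece 1, then v[8]=49)
One optimal plan: pieces 8 + 1 (1 cut) → €53 − €1 = €52.

52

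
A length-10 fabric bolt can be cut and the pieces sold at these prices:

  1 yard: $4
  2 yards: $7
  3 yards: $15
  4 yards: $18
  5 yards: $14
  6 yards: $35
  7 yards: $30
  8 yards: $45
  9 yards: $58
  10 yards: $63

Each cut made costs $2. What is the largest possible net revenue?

Build r[k] bottom-up: r[k] = max over allowed piece i of (p[i] + r[k−i]) − 2 per cut.
r[1] = 4
r[2] = max(4+4-2, 7+0) = 7
r[3] = max(4+7-2, 7+4-2, 15+0) = 15
r[4] = max(4+15-2, 7+7-2, 15+4-2, 18+0) = 18
r[5] = max(4+18-2, 7+15-2, 15+7-2, 18+4-2, 14+0) = 20
r[6] = max(4+20-2, 7+18-2, 15+15-2, 18+7-2, 14+4-2, 35+0) = 35
r[7] = max(4+35-2, 7+20-2, 15+18-2, …, 35+4-2, 30+0) = 37
r[8] = max(4+37-2, 7+35-2, 15+20-2, …, 30+4-2, 45+0) = 45
r[9] = max(4+45-2, 7+37-2, 15+35-2, …, 45+4-2, 58+0) = 58
r[10] = max(4+58-2, 7+45-2, 15+37-2, …, 58+4-2, 63+0) = 63
Best is to make no cuts and sell whole for $63.

63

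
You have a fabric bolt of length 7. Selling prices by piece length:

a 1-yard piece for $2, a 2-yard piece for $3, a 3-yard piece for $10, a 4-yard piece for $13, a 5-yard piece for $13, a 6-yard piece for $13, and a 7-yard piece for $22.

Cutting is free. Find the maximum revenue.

23

Let r[k] be the best obtainable value from length k. For each k, try every first piece i and keep the best of price[i] + r[k−i].
r[1] = 2
r[2] = 4  (first piece 1, then r[1]=2)
r[3] = 10
r[4] = 13
r[5] = 15  (first piece 1, then r[4]=13)
r[6] = 20  (first piece 3, then r[3]=10)
r[7] = 23  (first piece 3, then r[4]=13)
One optimal cutting: 4 + 3 → $13 + $10 = $23.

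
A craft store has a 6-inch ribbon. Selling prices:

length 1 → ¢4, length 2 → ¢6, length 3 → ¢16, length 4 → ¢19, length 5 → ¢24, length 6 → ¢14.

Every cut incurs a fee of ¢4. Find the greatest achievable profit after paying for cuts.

Build r[k] bottom-up: r[k] = max over allowed piece i of (p[i] + r[k−i]) − 4 per cut.
r[1] = 4
r[2] = max(4+4-4, 6+0) = 6
r[3] = max(4+6-4, 6+4-4, 16+0) = 16
r[4] = max(4+16-4, 6+6-4, 16+4-4, 19+0) = 19
r[5] = max(4+19-4, 6+16-4, 16+6-4, 19+4-4, 24+0) = 24
r[6] = max(4+24-4, 6+19-4, 16+16-4, 19+6-4, 24+4-4, 14+0) = 28
One optimal plan: pieces 3 + 3 (1 cut) → ¢32 − ¢4 = ¢28.

28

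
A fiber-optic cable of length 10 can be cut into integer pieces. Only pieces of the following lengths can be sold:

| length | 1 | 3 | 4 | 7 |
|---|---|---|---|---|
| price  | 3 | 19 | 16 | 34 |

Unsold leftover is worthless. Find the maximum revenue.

60

Build r[k] bottom-up: r[k] = max over allowed piece i of (p[i] + r[k−i]).
r[1] = 3
r[2] = 6  (first piece 1, then r[1]=3)
r[3] = max(3+6, 19+0) = 19
r[4] = max(3+19, 19+3, 16+0) = 22
r[5] = max(3+22, 19+6, 16+3) = 25
r[6] = max(3+25, 19+19, 16+6) = 38
r[7] = max(3+38, 19+22, 16+19, 34+0) = 41
r[8] = max(3+41, 19+25, 16+22, 34+3) = 44
r[9] = max(3+44, 19+38, 16+25, 34+6) = 57
r[10] = max(3+57, 19+41, 16+38, 34+19) = 60
One optimal cutting: 3 + 3 + 3 + 1 → $60.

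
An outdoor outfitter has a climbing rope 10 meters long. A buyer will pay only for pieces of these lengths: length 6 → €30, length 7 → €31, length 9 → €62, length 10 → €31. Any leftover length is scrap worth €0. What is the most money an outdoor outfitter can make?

Let r[k] be the best obtainable value from length k. For each k, try every first piece i and keep the best of price[i] + r[k−i].
r[1] = 0
r[2] = 0
r[3] = 0
r[4] = 0
r[5] = 0
r[6] = 30
r[7] = 31
r[8] = 31
r[9] = 62
r[10] = 62
One optimal cutting: pieces 9 with 1 meter of scrap → €62.

62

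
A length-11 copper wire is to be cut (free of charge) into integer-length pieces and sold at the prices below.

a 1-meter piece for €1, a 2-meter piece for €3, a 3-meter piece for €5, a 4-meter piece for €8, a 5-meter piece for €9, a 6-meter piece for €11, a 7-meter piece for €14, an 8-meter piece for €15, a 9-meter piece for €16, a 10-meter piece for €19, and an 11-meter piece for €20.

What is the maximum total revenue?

22

Let best[k] be the best obtainable value from length k. For each k, try every first piece i and keep the best of price[i] + best[k−i].
best[1] = 1
best[2] = 3
best[3] = 5
best[4] = 8
best[5] = 9  (first piece 1, then best[4]=8)
best[6] = 11  (first piece 2, then best[4]=8)
best[7] = 14
best[8] = 16  (first piece 4, then best[4]=8)
best[9] = 17  (first piece 1, then best[8]=16)
best[10] = 19  (first piece 2, then best[8]=16)
best[11] = 22  (first piece 4, then best[7]=14)
One optimal cutting: 7 + 4 → €14 + €8 = €22.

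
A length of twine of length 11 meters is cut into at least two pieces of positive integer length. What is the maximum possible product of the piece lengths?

54

Let m[k] be the best product for length k (with at least one cut). For each first piece i, the rest contributes max(k−i, m[k−i]).
m[2] = 1×max(1,0) = 1×1 = 1
m[3] = max(1×2, 2×1) = 2
m[4] = max(1×3, 2×2, 3×1) = 4
m[5] = max(1×4, 2×3, 3×2, 4×1) = 6
m[6] = max(1×6, 2×4, 3×3, 4×2, 5×1) = 9
m[7] = max(1×9, 2×6, 3×4, 4×3, 5×2, 6×1) = 12
m[8] = max(1×12, 2×9, 3×6, …, 6×2, 7×1) = 18
m[9] = max(1×18, 2×12, 3×9, …, 7×2, 8×1) = 27
m[10] = max(1×27, 2×18, 3×12, …, 8×2, 9×1) = 36
m[11] = max(1×36, 2×27, 3×18, …, 9×2, 10×1) = 54
One optimal split: 3 + 3 + 3 + 2; product 3×3×3×2 = 54.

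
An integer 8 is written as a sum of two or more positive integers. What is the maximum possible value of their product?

Let f[k] be the best product for length k (with at least one cut). For each first piece i, the rest contributes max(k−i, f[k−i]).
f[2] = 1·max(1,0) = 1·1 = 1
f[3] = max(1·2, 2·1) = 2
f[4] = max(1·3, 2·2, 3·1) = 4
f[5] = max(1·4, 2·3, 3·2, 4·1) = 6
f[6] = max(1·6, 2·4, 3·3, 4·2, 5·1) = 9
f[7] = max(1·9, 2·6, 3·4, 4·3, 5·2, 6·1) = 12
f[8] = max(1·12, 2·9, 3·6, …, 6·2, 7·1) = 18
One optimal split: 3 + 3 + 2; product 3·3·2 = 18.

18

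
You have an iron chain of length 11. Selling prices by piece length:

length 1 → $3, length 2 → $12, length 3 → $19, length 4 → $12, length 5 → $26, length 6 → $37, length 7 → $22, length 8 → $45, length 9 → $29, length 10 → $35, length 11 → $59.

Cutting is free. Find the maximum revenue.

Let R[k] be the best obtainable value from length k. For each k, try every first piece i and keep the best of price[i] + R[k−i].
R[1] = 3
R[2] = max(3+3, 12+0) = 12
R[3] = max(3+12, 12+3, 19+0) = 19
R[4] = max(3+19, 12+12, 19+3, 12+0) = 24
R[5] = max(3+24, 12+19, 19+12, 12+3, 26+0) = 31
R[6] = max(3+31, 12+24, 19+19, 12+12, 26+3, 37+0) = 38
R[7] = max(3+38, 12+31, 19+24, …, 37+3, 22+0) = 43
R[8] = max(3+43, 12+38, 19+31, …, 22+3, 45+0) = 50
R[9] = max(3+50, 12+43, 19+38, …, 45+3, 29+0) = 57
R[10] = max(3+57, 12+50, 19+43, …, 29+3, 35+0) = 62
R[11] = max(3+62, 12+57, 19+50, …, 35+3, 59+0) = 69
One optimal cutting: 3 + 3 + 3 + 2 → $19 + $19 + $19 + $12 = $69.

69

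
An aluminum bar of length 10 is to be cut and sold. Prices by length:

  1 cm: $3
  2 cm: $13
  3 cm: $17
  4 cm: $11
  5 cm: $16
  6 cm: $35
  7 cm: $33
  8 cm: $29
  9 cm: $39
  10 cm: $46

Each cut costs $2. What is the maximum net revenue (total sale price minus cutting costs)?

57

Consider every possible first cut. net[k] is the best of p[i]+net[k−i] over all sellable i≤k, charging 2 whenever i<k.
net[1] = 3
net[2] = 13
net[3] = 17
net[4] = 24  (first piece 2, then net[2]=13)
net[5] = 28  (first piece 2, then net[3]=17)
net[6] = 35  (first piece 2, then net[4]=24)
net[7] = 39  (first piece 2, then net[5]=28)
net[8] = 46  (first piece 2, then net[6]=35)
net[9] = 50  (first piece 2, then net[7]=39)
net[10] = 57  (first piece 2, then net[8]=46)
One optimal plan: pieces 2 + 2 + 2 + 2 + 2 (4 cuts) → $65 − $8 = $57.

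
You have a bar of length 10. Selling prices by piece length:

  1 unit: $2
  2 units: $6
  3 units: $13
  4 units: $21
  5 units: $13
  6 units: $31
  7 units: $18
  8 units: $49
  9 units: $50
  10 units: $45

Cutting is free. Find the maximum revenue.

55

Let R[k] be the best obtainable value from length k. For each k, try every first piece i and keep the best of price[i] + R[k−i].
R[1] = 2
R[2] = max(2+2, 6+0) = 6
R[3] = max(2+6, 6+2, 13+0) = 13
R[4] = max(2+13, 6+6, 13+2, 21+0) = 21
R[5] = max(2+21, 6+13, 13+6, 21+2, 13+0) = 23
R[6] = max(2+23, 6+21, 13+13, 21+6, 13+2, 31+0) = 31
R[7] = max(2+31, 6+23, 13+21, …, 31+2, 18+0) = 34
R[8] = max(2+34, 6+31, 13+23, …, 18+2, 49+0) = 49
R[9] = max(2+49, 6+34, 13+31, …, 49+2, 50+0) = 51
R[10] = max(2+51, 6+49, 13+34, …, 50+2, 45+0) = 55
One optimal cutting: 8 + 2 → $49 + $6 = $55.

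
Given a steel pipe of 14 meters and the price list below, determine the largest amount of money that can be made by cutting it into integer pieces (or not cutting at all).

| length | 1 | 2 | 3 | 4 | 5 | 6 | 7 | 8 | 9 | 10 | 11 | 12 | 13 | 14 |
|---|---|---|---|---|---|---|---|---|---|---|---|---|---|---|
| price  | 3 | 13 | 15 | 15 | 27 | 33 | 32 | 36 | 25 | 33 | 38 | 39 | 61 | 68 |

91

Build best[k] bottom-up: best[k] = max over allowed piece i of (p[i] + best[k−i]).
best[1] = 3
best[2] = max(3+3, 13+0) = 13
best[3] = max(3+13, 13+3, 15+0) = 16
best[4] = max(3+16, 13+13, 15+3, 15+0) = 26
best[5] = max(3+26, 13+16, 15+13, 15+3, 27+0) = 29
best[6] = max(3+29, 13+26, 15+16, 15+13, 27+3, 33+0) = 39
best[7] = max(3+39, 13+29, 15+26, …, 33+3, 32+0) = 42
best[8] = max(3+42, 13+39, 15+29, …, 32+3, 36+0) = 52
best[9] = max(3+52, 13+42, 15+39, …, 36+3, 25+0) = 55
best[10] = max(3+55, 13+52, 15+42, …, 25+3, 33+0) = 65
best[11] = max(3+65, 13+55, 15+52, …, 33+3, 38+0) = 68
best[12] = max(3+68, 13+65, 15+55, …, 38+3, 39+0) = 78
best[13] = max(3+78, 13+68, 15+65, …, 39+3, 61+0) = 81
best[14] = max(3+81, 13+78, 15+68, …, 61+3, 68+0) = 91
One optimal cutting: 2 + 2 + 2 + 2 + 2 + 2 + 2 → $13 + $13 + $13 + $13 + $13 + $13 + $13 = $91.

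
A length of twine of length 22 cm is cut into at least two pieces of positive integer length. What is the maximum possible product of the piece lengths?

Let prod[k] be the best product for length k (with at least one cut). For each first piece i, the rest contributes max(k−i, prod[k−i]).
Small cases: prod[2]=1, prod[3]=2, prod[4]=4, prod[5]=6, prod[6]=9, prod[7]=12, prod[8]=18, prod[9]=27, prod[10]=36, prod[11]=54, prod[12]=81, prod[13]=108, prod[14]=162.
prod[15] = max(1×162, 2×108, 3×81, …, 13×2, 14×1) = 243
prod[16] = max(1×243, 2×162, 3×108, …, 14×2, 15×1) = 324
prod[17] = max(1×324, 2×243, 3×162, …, 15×2, 16×1) = 486
prod[18] = max(1×486, 2×324, 3×243, …, 16×2, 17×1) = 729
prod[19] = max(1×729, 2×486, 3×324, …, 17×2, 18×1) = 972
prod[20] = max(1×972, 2×729, 3×486, …, 18×2, 19×1) = 1458
prod[21] = max(1×1458, 2×972, 3×729, …, 19×2, 20×1) = 2187
prod[22] = max(1×2187, 2×1458, 3×972, …, 20×2, 21×1) = 2916
One optimal split: 3 + 3 + 3 + 3 + 3 + 3 + 2 + 2; product 3×3×3×3×3×3×2×2 = 2916.

2916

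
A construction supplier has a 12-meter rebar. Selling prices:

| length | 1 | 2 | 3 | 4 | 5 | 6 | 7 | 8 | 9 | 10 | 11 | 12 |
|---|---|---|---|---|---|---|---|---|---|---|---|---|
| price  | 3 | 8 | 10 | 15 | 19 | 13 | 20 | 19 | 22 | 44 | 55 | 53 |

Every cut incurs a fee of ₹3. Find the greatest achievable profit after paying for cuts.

55

Build v[k] bottom-up: v[k] = max over allowed piece i of (p[i] + v[k−i]) − 3 per cut.
v[1] = 3
v[2] = max(3+3-3, 8+0) = 8
v[3] = max(3+8-3, 8+3-3, 10+0) = 10
v[4] = max(3+10-3, 8+8-3, 10+3-3, 15+0) = 15
v[5] = max(3+15-3, 8+10-3, 10+8-3, 15+3-3, 19+0) = 19
v[6] = max(3+19-3, 8+15-3, 10+10-3, 15+8-3, 19+3-3, 13+0) = 20
v[7] = max(3+20-3, 8+19-3, 10+15-3, …, 13+3-3, 20+0) = 24
v[8] = max(3+24-3, 8+20-3, 10+19-3, …, 20+3-3, 19+0) = 27
v[9] = max(3+27-3, 8+24-3, 10+20-3, …, 19+3-3, 22+0) = 31
v[10] = max(3+31-3, 8+27-3, 10+24-3, …, 22+3-3, 44+0) = 44
v[11] = max(3+44-3, 8+31-3, 10+27-3, …, 44+3-3, 55+0) = 55
v[12] = max(3+55-3, 8+44-3, 10+31-3, …, 55+3-3, 53+0) = 55
One optimal plan: pieces 11 + 1 (1 cut) → ₹58 − ₹3 = ₹55.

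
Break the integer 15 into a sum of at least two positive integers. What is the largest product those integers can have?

Fill f[k] for k=2..15: at each k try every first piece i and multiply by the better of (k−i) uncut or f[k−i].
f[2] = 1×max(1,0) = 1×1 = 1
f[3] = 1×max(2,1) = 1×2 = 2
f[4] = 2×max(2,1) = 2×2 = 4
f[5] = 2×max(3,2) = 2×3 = 6
f[6] = 3×max(3,2) = 3×3 = 9
f[7] = 2×max(5,6) = 2×6 = 12
f[8] = 2×max(6,9) = 2×9 = 18
f[9] = 3×max(6,9) = 3×9 = 27
f[10] = 2×max(8,18) = 2×18 = 36
f[11] = 2×max(9,27) = 2×27 = 54
f[12] = 3×max(9,27) = 3×27 = 81
f[13] = 2×max(11,54) = 2×54 = 108
f[14] = 2×max(12,81) = 2×81 = 162
f[15] = 3×max(12,81) = 3×81 = 243
One optimal split: 3 + 3 + 3 + 3 + 3; product 3×3×3×3×3 = 243.

243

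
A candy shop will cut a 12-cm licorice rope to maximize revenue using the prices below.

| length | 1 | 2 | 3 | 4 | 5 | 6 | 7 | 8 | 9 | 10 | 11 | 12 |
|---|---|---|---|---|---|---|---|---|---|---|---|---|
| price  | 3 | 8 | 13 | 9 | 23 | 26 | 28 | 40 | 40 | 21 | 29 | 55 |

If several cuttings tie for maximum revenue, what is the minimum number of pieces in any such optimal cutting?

3

Build r[k] bottom-up: r[k] = max over allowed piece i of (p[i] + r[k−i]).
r[1] = 3
r[2] = 8
r[3] = 13
r[4] = 16  (first piece 1, then r[3]=13)
r[5] = 23
r[6] = 26  (first piece 1, then r[5]=23)
r[7] = 31  (first piece 2, then r[5]=23)
r[8] = 40
r[9] = 43  (first piece 1, then r[8]=40)
r[10] = 48  (first piece 2, then r[8]=40)
r[11] = 53  (first piece 3, then r[8]=40)
r[12] = 56  (first piece 1, then r[11]=53)
Maximum revenue is ¢56.
Now minimize piece count subject to staying optimal: for each k, pieces[k] = 1 + min over i with p[i]+r[k−i]=r[k] of pieces[k−i].
pieces[9] = 2
pieces[10] = 2
pieces[11] = 2
pieces[12] = 3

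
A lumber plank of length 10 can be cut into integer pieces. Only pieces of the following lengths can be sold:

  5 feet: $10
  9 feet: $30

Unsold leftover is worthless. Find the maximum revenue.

Consider every possible first cut. r[k] is the best of p[i]+r[k−i] over all sellable i≤k.
r[1] = 0
r[2] = 0
r[3] = 0
r[4] = 0
r[5] = 10
r[6] = 10
r[7] = 10
r[8] = 10
r[9] = 30
r[10] = 30
One optimal cutting: pieces 9 with 1 foot of scrap → $30.

30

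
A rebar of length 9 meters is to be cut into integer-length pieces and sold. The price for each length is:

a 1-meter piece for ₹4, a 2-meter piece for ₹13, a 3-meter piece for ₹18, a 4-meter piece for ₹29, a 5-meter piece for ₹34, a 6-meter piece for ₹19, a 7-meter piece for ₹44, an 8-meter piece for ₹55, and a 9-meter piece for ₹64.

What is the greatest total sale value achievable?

64

Build r[k] bottom-up: r[k] = max over allowed piece i of (p[i] + r[k−i]).
r[1] = 4
r[2] = 13
r[3] = 18
r[4] = 29
r[5] = 34
r[6] = 42  (first piece 2, then r[4]=29)
r[7] = 47  (first piece 2, then r[5]=34)
r[8] = 58  (first piece 4, then r[4]=29)
r[9] = 64
Best is to sell the whole 9-meter piece uncut for ₹64.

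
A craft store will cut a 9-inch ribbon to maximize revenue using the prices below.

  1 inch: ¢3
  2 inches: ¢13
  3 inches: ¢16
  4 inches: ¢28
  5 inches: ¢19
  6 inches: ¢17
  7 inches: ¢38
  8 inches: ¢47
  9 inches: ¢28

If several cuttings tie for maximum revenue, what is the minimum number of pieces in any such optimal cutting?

3

Let r[k] be the best obtainable value from length k. For each k, try every first piece i and keep the best of price[i] + r[k−i].
r[1] = 3
r[2] = 13
r[3] = 16  (first piece 1, then r[2]=13)
r[4] = 28
r[5] = 31  (first piece 1, then r[4]=28)
r[6] = 41  (first piece 2, then r[4]=28)
r[7] = 44  (first piece 1, then r[6]=41)
r[8] = 56  (first piece 4, then r[4]=28)
r[9] = 59  (first piece 1, then r[8]=56)
Maximum revenue is ¢59.
Now minimize piece count subject to staying optimal: for each k, pieces[k] = 1 + min over i with p[i]+r[k−i]=r[k] of pieces[k−i].
pieces[6] = 2
pieces[7] = 2
pieces[8] = 2
pieces[9] = 3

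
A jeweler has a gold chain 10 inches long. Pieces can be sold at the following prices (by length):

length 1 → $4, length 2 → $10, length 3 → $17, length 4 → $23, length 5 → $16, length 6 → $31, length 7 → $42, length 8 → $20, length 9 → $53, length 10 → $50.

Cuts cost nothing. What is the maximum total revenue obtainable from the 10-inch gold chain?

59

Build best[k] bottom-up: best[k] = max over allowed piece i of (p[i] + best[k−i]).
best[1] = 4
best[2] = 10
best[3] = 17
best[4] = 23
best[5] = 27  (first piece 1, then best[4]=23)
best[6] = 34  (first piece 3, then best[3]=17)
best[7] = 42
best[8] = 46  (first piece 1, then best[7]=42)
best[9] = 53
best[10] = 59  (first piece 3, then best[7]=42)
One optimal cutting: 7 + 3 → $42 + $17 = $59.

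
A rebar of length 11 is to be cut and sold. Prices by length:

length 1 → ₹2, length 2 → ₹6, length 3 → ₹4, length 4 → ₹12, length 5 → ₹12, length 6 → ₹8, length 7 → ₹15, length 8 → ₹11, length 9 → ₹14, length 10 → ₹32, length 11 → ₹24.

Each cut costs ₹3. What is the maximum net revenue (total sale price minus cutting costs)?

31

Consider every possible first cut. r[k] is the best of p[i]+r[k−i] over all sellable i≤k, charging 3 whenever i<k.
r[1] = 2
r[2] = max(2+2-3, 6+0) = 6
r[3] = max(2+6-3, 6+2-3, 4+0) = 5
r[4] = max(2+5-3, 6+6-3, 4+2-3, 12+0) = 12
r[5] = max(2+12-3, 6+5-3, 4+6-3, 12+2-3, 12+0) = 12
r[6] = max(2+12-3, 6+12-3, 4+5-3, 12+6-3, 12+2-3, 8+0) = 15
r[7] = max(2+15-3, 6+12-3, 4+12-3, …, 8+2-3, 15+0) = 15
r[8] = max(2+15-3, 6+15-3, 4+12-3, …, 15+2-3, 11+0) = 21
r[9] = max(2+21-3, 6+15-3, 4+15-3, …, 11+2-3, 14+0) = 21
r[10] = max(2+21-3, 6+21-3, 4+15-3, …, 14+2-3, 32+0) = 32
r[11] = max(2+32-3, 6+21-3, 4+21-3, …, 32+2-3, 24+0) = 31
One optimal plan: pieces 10 + 1 (1 cut) → ₹34 − ₹3 = ₹31.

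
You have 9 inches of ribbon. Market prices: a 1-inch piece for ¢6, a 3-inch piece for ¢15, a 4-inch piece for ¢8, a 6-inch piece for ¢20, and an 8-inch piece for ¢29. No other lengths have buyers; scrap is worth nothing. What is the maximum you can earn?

Consider every possible first cut. best[k] is the best of p[i]+best[k−i] over all sellable i≤k.
best[1] = 6
best[2] = 12  (first piece 1, then best[1]=6)
best[3] = max(6+12, 15+0) = 18
best[4] = max(6+18, 15+6, 8+0) = 24
best[5] = max(6+24, 15+12, 8+6) = 30
best[6] = max(6+30, 15+18, 8+12, 20+0) = 36
best[7] = max(6+36, 15+24, 8+18, 20+6) = 42
best[8] = max(6+42, 15+30, 8+24, 20+12, 29+0) = 48
best[9] = max(6+48, 15+36, 8+30, 20+18, 29+6) = 54
One optimal cutting: 1 + 1 + 1 + 1 + 1 + 1 + 1 + 1 + 1 → ¢54.

54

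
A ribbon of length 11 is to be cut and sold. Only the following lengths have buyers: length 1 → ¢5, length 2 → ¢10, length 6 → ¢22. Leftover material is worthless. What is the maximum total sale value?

55

Consider every possible first cut. best[k] is the best of p[i]+best[k−i] over all sellable i≤k.
best[1] = 5
best[2] = 10  (first piece 1, then best[1]=5)
best[3] = 15  (first piece 1, then best[2]=10)
best[4] = 20  (first piece 1, then best[3]=15)
best[5] = 25  (first piece 1, then best[4]=20)
best[6] = 30  (first piece 1, then best[5]=25)
best[7] = 35  (first piece 1, then best[6]=30)
best[8] = 40  (first piece 1, then best[7]=35)
best[9] = 45  (first piece 1, then best[8]=40)
best[10] = 50  (first piece 1, then best[9]=45)
best[11] = 55  (first piece 1, then best[10]=50)
One optimal cutting: 1 + 1 + 1 + 1 + 1 + 1 + 1 + 1 + 1 + 1 + 1 → ¢55.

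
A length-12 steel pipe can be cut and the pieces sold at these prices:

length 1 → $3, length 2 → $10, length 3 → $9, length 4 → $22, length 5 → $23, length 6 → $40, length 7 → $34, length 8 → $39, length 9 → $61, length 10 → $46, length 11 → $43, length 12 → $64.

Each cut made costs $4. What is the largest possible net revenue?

76

Consider every possible first cut. net[k] is the best of p[i]+net[k−i] over all sellable i≤k, charging 4 whenever i<k.
net[1] = 3
net[2] = max(3+3-4, 10+0) = 10
net[3] = max(3+10-4, 10+3-4, 9+0) = 9
net[4] = max(3+9-4, 10+10-4, 9+3-4, 22+0) = 22
net[5] = max(3+22-4, 10+9-4, 9+10-4, 22+3-4, 23+0) = 23
net[6] = max(3+23-4, 10+22-4, 9+9-4, 22+10-4, 23+3-4, 40+0) = 40
net[7] = max(3+40-4, 10+23-4, 9+22-4, …, 40+3-4, 34+0) = 39
net[8] = max(3+39-4, 10+40-4, 9+23-4, …, 34+3-4, 39+0) = 46
net[9] = max(3+46-4, 10+39-4, 9+40-4, …, 39+3-4, 61+0) = 61
net[10] = max(3+61-4, 10+46-4, 9+39-4, …, 61+3-4, 46+0) = 60
net[11] = max(3+60-4, 10+61-4, 9+46-4, …, 46+3-4, 43+0) = 67
net[12] = max(3+67-4, 10+60-4, 9+61-4, …, 43+3-4, 64+0) = 76
One optimal plan: pieces 6 + 6 (1 cut) → $80 − $4 = $76.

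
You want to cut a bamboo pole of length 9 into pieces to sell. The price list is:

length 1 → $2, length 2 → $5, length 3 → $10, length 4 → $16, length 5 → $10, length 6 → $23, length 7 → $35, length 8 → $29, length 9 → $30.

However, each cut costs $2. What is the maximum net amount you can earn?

38

Build v[k] bottom-up: v[k] = max over allowed piece i of (p[i] + v[k−i]) − 2 per cut.
v[1] = 2
v[2] = max(2+2-2, 5+0) = 5
v[3] = max(2+5-2, 5+2-2, 10+0) = 10
v[4] = max(2+10-2, 5+5-2, 10+2-2, 16+0) = 16
v[5] = max(2+16-2, 5+10-2, 10+5-2, 16+2-2, 10+0) = 16
v[6] = max(2+16-2, 5+16-2, 10+10-2, 16+5-2, 10+2-2, 23+0) = 23
v[7] = max(2+23-2, 5+16-2, 10+16-2, …, 23+2-2, 35+0) = 35
v[8] = max(2+35-2, 5+23-2, 10+16-2, …, 35+2-2, 29+0) = 35
v[9] = max(2+35-2, 5+35-2, 10+23-2, …, 29+2-2, 30+0) = 38
One optimal plan: pieces 7 + 2 (1 cut) → $40 − $2 = $38.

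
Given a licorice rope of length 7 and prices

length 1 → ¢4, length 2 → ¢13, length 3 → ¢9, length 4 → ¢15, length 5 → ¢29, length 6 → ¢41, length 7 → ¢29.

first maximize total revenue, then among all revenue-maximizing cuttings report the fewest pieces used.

Consider every possible first cut. r[k] is the best of p[i]+r[k−i] over all sellable i≤k.
r[1] = 4
r[2] = 13
r[3] = 17  (first piece 1, then r[2]=13)
r[4] = 26  (first piece 2, then r[2]=13)
r[5] = 30  (first piece 1, then r[4]=26)
r[6] = 41
r[7] = 45  (first piece 1, then r[6]=41)
Maximum revenue is ¢45.
Now minimize piece count subject to staying optimal: for each k, pieces[k] = 1 + min over i with p[i]+r[k−i]=r[k] of pieces[k−i].
pieces[4] = 2
pieces[5] = 3
pieces[6] = 1
pieces[7] = 2

2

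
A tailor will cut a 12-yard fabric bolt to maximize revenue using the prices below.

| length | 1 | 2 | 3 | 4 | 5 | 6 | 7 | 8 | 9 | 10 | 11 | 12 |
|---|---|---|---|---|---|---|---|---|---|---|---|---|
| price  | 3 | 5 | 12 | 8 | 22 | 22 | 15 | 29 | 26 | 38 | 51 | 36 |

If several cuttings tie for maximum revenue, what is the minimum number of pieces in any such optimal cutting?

Consider every possible first cut. r[k] is the best of p[i]+r[k−i] over all sellable i≤k.
r[1] = 3
r[2] = max(3+3, 5+0) = 6
r[3] = max(3+6, 5+3, 12+0) = 12
r[4] = max(3+12, 5+6, 12+3, 8+0) = 15
r[5] = max(3+15, 5+12, 12+6, 8+3, 22+0) = 22
r[6] = max(3+22, 5+15, 12+12, 8+6, 22+3, 22+0) = 25
r[7] = max(3+25, 5+22, 12+15, …, 22+3, 15+0) = 28
r[8] = max(3+28, 5+25, 12+22, …, 15+3, 29+0) = 34
r[9] = max(3+34, 5+28, 12+25, …, 29+3, 26+0) = 37
r[10] = max(3+37, 5+34, 12+28, …, 26+3, 38+0) = 44
r[11] = max(3+44, 5+37, 12+34, …, 38+3, 51+0) = 51
r[12] = max(3+51, 5+44, 12+37, …, 51+3, 36+0) = 54
Maximum revenue is $54.
Now minimize piece count subject to staying optimal: for each k, pieces[k] = 1 + min over i with p[i]+r[k−i]=r[k] of pieces[k−i].
pieces[9] = 3
pieces[10] = 2
pieces[11] = 1
pieces[12] = 2

2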